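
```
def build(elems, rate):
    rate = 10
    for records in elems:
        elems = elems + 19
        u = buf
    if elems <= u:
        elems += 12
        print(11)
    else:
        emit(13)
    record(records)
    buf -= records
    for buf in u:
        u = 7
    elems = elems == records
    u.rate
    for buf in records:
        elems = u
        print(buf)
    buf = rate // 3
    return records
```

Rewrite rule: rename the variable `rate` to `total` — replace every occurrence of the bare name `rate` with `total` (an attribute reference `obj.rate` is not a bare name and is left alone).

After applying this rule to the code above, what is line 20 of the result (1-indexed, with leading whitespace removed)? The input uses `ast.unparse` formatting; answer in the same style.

buf = total // 3

Transformed code:
def build(elems, total):
    total = 10
    for records in elems:
        elems = elems + 19
        u = buf
    if elems <= u:
        elems += 12
        print(11)
    else:
        emit(13)
    record(records)
    buf -= records
    for buf in u:
        u = 7
    elems = elems == records
    u.rate
    for buf in records:
        elems = u
        print(buf)
    buf = total // 3
    return records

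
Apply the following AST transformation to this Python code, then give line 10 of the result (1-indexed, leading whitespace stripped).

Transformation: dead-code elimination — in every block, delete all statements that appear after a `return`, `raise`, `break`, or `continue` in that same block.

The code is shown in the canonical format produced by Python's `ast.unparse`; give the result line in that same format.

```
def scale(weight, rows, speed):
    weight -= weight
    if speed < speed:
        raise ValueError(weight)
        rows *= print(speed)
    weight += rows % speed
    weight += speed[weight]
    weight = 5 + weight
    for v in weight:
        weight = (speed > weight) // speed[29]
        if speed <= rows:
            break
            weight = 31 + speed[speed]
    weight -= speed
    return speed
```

Transformed code:
def scale(weight, rows, speed):
    weight -= weight
    if speed < speed:
        raise ValueError(weight)
    weight += rows % speed
    weight += speed[weight]
    weight = 5 + weight
    for v in weight:
        weight = (speed > weight) // speed[29]
        if speed <= rows:
            break
    weight -= speed
    return speed

if speed <= rows:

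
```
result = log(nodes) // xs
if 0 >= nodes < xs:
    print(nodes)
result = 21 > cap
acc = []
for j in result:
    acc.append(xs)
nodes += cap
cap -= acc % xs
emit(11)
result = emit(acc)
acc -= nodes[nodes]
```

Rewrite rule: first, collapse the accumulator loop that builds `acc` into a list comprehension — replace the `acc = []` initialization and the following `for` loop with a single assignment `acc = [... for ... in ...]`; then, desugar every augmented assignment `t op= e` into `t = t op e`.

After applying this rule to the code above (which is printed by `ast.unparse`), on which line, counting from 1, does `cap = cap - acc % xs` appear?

Transformed code:
result = log(nodes) // xs
if 0 >= nodes < xs:
    print(nodes)
result = 21 > cap
acc = [xs for j in result]
nodes = nodes + cap
cap = cap - acc % xs
emit(11)
result = emit(acc)
acc = acc - nodes[nodes]

7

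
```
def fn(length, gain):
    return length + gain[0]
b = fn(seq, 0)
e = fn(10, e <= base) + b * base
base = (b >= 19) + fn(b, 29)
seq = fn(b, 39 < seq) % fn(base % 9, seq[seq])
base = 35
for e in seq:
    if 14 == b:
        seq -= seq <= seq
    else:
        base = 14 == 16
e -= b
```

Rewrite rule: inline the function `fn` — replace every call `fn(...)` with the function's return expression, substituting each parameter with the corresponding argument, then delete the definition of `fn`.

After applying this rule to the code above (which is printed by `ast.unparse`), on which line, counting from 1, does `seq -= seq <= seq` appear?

8

Transformed code:
b = seq + 0[0]
e = 10 + (e <= base)[0] + b * base
base = (b >= 19) + (b + 29[0])
seq = (b + (39 < seq)[0]) % (base % 9 + seq[seq][0])
base = 35
for e in seq:
    if 14 == b:
        seq -= seq <= seq
    else:
        base = 14 == 16
e -= b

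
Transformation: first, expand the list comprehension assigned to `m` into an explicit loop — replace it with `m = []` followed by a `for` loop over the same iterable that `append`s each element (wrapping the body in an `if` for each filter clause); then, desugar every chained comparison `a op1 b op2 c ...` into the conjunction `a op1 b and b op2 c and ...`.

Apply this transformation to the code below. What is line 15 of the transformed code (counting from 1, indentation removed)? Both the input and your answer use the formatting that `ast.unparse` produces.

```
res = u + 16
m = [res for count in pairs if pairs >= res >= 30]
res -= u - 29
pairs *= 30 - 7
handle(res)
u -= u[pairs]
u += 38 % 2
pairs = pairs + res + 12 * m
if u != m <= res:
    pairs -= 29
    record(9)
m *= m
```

m *= m

Transformed code:
res = u + 16
m = []
for count in pairs:
    if pairs >= res and res >= 30:
        m.append(res)
res -= u - 29
pairs *= 30 - 7
handle(res)
u -= u[pairs]
u += 38 % 2
pairs = pairs + res + 12 * m
if u != m and m <= res:
    pairs -= 29
    record(9)
m *= m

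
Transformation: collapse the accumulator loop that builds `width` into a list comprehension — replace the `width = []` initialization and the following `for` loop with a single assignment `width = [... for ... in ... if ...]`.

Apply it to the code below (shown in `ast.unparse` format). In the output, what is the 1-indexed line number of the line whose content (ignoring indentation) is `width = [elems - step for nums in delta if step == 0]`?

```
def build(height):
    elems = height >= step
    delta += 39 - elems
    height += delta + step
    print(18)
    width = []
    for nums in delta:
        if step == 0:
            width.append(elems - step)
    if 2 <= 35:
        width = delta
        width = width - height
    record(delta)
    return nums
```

Transformed code:
def build(height):
    elems = height >= step
    delta += 39 - elems
    height += delta + step
    print(18)
    width = [elems - step for nums in delta if step == 0]
    if 2 <= 35:
        width = delta
        width = width - height
    record(delta)
    return nums

6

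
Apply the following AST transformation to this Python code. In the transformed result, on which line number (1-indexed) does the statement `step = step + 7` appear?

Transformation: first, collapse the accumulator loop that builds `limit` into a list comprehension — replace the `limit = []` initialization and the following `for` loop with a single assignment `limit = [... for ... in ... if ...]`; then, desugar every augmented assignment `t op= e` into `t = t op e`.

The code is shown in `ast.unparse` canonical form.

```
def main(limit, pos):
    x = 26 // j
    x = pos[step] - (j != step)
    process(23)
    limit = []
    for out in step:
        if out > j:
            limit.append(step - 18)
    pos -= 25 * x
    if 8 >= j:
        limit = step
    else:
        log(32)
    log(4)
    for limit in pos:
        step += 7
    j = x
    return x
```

13

Transformed code:
def main(limit, pos):
    x = 26 // j
    x = pos[step] - (j != step)
    process(23)
    limit = [step - 18 for out in step if out > j]
    pos = pos - 25 * x
    if 8 >= j:
        limit = step
    else:
        log(32)
    log(4)
    for limit in pos:
        step = step + 7
    j = x
    return x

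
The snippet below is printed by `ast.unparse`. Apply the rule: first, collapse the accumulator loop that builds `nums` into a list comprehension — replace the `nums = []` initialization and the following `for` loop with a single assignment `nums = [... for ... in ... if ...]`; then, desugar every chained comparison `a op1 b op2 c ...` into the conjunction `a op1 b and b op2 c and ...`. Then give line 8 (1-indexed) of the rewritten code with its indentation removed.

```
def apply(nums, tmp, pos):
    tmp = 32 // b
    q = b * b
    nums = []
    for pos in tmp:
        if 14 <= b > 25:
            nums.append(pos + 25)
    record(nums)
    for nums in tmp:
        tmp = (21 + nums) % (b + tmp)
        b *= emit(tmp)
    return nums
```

Transformed code:
def apply(nums, tmp, pos):
    tmp = 32 // b
    q = b * b
    nums = [pos + 25 for pos in tmp if 14 <= b and b > 25]
    record(nums)
    for nums in tmp:
        tmp = (21 + nums) % (b + tmp)
        b *= emit(tmp)
    return nums

b *= emit(tmp)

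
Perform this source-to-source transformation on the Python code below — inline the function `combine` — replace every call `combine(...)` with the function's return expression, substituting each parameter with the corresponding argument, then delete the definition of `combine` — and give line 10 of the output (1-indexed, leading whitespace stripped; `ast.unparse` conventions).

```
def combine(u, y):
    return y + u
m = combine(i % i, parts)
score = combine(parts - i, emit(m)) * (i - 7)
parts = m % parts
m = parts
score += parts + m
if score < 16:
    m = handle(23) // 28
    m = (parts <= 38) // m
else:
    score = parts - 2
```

Transformed code:
m = parts + i % i
score = (emit(m) + (parts - i)) * (i - 7)
parts = m % parts
m = parts
score += parts + m
if score < 16:
    m = handle(23) // 28
    m = (parts <= 38) // m
else:
    score = parts - 2

score = parts - 2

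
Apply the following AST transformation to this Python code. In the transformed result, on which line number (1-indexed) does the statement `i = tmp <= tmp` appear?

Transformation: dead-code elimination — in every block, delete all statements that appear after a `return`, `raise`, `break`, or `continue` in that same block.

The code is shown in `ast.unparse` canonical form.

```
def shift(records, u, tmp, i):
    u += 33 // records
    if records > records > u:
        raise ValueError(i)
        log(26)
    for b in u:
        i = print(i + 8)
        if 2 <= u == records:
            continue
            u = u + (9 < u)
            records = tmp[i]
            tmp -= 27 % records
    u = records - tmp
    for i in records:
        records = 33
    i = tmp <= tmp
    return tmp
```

12

Transformed code:
def shift(records, u, tmp, i):
    u += 33 // records
    if records > records > u:
        raise ValueError(i)
    for b in u:
        i = print(i + 8)
        if 2 <= u == records:
            continue
    u = records - tmp
    for i in records:
        records = 33
    i = tmp <= tmp
    return tmp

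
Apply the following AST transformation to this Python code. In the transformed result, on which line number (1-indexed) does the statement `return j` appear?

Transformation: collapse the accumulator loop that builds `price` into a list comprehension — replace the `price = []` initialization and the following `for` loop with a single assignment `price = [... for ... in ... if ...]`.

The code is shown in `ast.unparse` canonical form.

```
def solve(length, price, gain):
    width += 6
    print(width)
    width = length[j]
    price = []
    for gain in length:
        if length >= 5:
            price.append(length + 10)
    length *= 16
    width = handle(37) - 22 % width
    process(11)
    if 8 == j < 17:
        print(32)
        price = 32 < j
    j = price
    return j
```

Transformed code:
def solve(length, price, gain):
    width += 6
    print(width)
    width = length[j]
    price = [length + 10 for gain in length if length >= 5]
    length *= 16
    width = handle(37) - 22 % width
    process(11)
    if 8 == j < 17:
        print(32)
        price = 32 < j
    j = price
    return j

13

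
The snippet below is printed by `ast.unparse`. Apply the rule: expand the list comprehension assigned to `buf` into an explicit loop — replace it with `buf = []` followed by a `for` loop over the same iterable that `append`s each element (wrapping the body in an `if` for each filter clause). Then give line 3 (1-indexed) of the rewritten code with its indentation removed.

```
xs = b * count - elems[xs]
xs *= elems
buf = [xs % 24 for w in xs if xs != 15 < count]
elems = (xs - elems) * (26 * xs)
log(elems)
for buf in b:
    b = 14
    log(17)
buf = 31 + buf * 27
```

buf = []

Transformed code:
xs = b * count - elems[xs]
xs *= elems
buf = []
for w in xs:
    if xs != 15 < count:
        buf.append(xs % 24)
elems = (xs - elems) * (26 * xs)
log(elems)
for buf in b:
    b = 14
    log(17)
buf = 31 + buf * 27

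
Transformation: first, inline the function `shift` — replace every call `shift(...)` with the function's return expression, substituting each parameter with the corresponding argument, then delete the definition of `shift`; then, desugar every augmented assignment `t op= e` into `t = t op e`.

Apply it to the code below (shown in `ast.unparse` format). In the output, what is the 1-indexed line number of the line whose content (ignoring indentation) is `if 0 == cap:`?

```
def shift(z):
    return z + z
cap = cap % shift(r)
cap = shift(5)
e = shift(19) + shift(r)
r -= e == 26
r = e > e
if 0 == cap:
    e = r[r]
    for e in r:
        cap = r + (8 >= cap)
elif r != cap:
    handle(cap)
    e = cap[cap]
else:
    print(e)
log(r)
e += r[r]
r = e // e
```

6

Transformed code:
cap = cap % (r + r)
cap = 5 + 5
e = 19 + 19 + (r + r)
r = r - (e == 26)
r = e > e
if 0 == cap:
    e = r[r]
    for e in r:
        cap = r + (8 >= cap)
elif r != cap:
    handle(cap)
    e = cap[cap]
else:
    print(e)
log(r)
e = e + r[r]
r = e // e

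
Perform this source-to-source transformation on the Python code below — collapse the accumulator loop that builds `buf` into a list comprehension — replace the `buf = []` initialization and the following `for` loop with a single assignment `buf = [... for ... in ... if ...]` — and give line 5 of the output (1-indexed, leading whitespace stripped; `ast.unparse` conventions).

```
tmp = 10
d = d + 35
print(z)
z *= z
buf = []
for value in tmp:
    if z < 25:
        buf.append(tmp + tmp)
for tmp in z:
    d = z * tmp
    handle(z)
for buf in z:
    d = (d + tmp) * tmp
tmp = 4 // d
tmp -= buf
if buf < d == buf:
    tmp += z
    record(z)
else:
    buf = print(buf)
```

buf = [tmp + tmp for value in tmp if z < 25]

Transformed code:
tmp = 10
d = d + 35
print(z)
z *= z
buf = [tmp + tmp for value in tmp if z < 25]
for tmp in z:
    d = z * tmp
    handle(z)
for buf in z:
    d = (d + tmp) * tmp
tmp = 4 // d
tmp -= buf
if buf < d == buf:
    tmp += z
    record(z)
else:
    buf = print(buf)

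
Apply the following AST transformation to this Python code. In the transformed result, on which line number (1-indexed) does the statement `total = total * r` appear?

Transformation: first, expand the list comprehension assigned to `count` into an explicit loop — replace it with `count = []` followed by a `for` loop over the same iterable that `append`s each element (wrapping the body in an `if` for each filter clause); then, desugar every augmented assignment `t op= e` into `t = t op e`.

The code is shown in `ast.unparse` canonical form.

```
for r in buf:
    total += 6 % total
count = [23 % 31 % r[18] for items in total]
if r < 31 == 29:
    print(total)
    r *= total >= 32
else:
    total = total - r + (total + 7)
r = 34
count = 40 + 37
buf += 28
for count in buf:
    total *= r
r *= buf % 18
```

15

Transformed code:
for r in buf:
    total = total + 6 % total
count = []
for items in total:
    count.append(23 % 31 % r[18])
if r < 31 == 29:
    print(total)
    r = r * (total >= 32)
else:
    total = total - r + (total + 7)
r = 34
count = 40 + 37
buf = buf + 28
for count in buf:
    total = total * r
r = r * (buf % 18)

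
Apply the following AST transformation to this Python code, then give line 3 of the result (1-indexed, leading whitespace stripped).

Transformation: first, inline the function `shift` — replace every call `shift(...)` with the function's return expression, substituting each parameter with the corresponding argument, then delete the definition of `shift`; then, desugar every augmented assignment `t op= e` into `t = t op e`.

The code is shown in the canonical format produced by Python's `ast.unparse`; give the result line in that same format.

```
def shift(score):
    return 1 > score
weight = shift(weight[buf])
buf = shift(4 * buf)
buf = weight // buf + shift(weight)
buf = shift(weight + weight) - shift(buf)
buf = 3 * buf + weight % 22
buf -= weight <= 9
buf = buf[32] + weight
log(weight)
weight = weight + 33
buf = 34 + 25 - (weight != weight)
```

Transformed code:
weight = 1 > weight[buf]
buf = 1 > 4 * buf
buf = weight // buf + (1 > weight)
buf = (1 > weight + weight) - (1 > buf)
buf = 3 * buf + weight % 22
buf = buf - (weight <= 9)
buf = buf[32] + weight
log(weight)
weight = weight + 33
buf = 34 + 25 - (weight != weight)

buf = weight // buf + (1 > weight)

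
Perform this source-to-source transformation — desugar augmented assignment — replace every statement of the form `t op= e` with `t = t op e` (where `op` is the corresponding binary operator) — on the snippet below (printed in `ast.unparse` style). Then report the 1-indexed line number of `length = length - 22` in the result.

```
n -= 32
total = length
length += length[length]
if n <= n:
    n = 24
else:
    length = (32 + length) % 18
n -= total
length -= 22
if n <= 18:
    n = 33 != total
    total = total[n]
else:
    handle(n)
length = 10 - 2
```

Transformed code:
n = n - 32
total = length
length = length + length[length]
if n <= n:
    n = 24
else:
    length = (32 + length) % 18
n = n - total
length = length - 22
if n <= 18:
    n = 33 != total
    total = total[n]
else:
    handle(n)
length = 10 - 2

9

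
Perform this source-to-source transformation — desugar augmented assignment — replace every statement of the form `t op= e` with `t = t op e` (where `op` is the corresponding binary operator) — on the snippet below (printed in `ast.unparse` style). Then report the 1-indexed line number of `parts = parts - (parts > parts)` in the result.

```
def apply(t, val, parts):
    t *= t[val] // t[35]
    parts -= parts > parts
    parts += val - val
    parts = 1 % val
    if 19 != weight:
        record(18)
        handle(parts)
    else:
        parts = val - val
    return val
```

3

Transformed code:
def apply(t, val, parts):
    t = t * (t[val] // t[35])
    parts = parts - (parts > parts)
    parts = parts + (val - val)
    parts = 1 % val
    if 19 != weight:
        record(18)
        handle(parts)
    else:
        parts = val - val
    return val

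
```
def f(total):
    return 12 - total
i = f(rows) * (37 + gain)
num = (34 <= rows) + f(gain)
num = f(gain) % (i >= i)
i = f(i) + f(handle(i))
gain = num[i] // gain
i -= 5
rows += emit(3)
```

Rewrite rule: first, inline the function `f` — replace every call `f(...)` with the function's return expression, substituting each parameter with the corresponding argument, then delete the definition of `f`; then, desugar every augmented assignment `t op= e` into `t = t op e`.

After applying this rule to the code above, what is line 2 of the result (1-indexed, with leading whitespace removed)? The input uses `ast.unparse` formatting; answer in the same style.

num = (34 <= rows) + (12 - gain)

Transformed code:
i = (12 - rows) * (37 + gain)
num = (34 <= rows) + (12 - gain)
num = (12 - gain) % (i >= i)
i = 12 - i + (12 - handle(i))
gain = num[i] // gain
i = i - 5
rows = rows + emit(3)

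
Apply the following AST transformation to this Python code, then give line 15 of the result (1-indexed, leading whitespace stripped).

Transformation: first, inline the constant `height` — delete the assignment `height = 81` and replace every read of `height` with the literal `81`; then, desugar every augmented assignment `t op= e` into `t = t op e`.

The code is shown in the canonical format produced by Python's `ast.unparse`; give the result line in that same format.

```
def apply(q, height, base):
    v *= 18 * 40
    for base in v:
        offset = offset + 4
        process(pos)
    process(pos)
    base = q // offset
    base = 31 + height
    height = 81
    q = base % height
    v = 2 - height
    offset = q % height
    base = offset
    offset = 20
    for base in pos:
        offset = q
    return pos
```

Transformed code:
def apply(q, height, base):
    v = v * (18 * 40)
    for base in v:
        offset = offset + 4
        process(pos)
    process(pos)
    base = q // offset
    base = 31 + 81
    q = base % 81
    v = 2 - 81
    offset = q % 81
    base = offset
    offset = 20
    for base in pos:
        offset = q
    return pos

offset = q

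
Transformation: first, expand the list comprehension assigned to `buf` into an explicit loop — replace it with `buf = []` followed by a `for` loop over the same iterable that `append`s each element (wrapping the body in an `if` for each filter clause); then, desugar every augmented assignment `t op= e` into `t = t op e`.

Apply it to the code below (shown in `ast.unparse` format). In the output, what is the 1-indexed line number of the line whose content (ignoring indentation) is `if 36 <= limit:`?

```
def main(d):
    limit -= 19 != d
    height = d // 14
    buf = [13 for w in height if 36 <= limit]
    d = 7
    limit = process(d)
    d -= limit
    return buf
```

6

Transformed code:
def main(d):
    limit = limit - (19 != d)
    height = d // 14
    buf = []
    for w in height:
        if 36 <= limit:
            buf.append(13)
    d = 7
    limit = process(d)
    d = d - limit
    return buf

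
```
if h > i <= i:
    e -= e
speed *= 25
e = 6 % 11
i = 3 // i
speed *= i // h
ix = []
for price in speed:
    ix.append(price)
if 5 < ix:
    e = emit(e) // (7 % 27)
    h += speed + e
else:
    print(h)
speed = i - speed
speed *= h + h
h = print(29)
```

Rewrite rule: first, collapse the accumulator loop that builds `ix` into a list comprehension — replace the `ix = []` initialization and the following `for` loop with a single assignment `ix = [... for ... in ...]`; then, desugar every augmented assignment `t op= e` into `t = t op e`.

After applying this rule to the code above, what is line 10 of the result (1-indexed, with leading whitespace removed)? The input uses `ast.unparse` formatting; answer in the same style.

h = h + (speed + e)

Transformed code:
if h > i <= i:
    e = e - e
speed = speed * 25
e = 6 % 11
i = 3 // i
speed = speed * (i // h)
ix = [price for price in speed]
if 5 < ix:
    e = emit(e) // (7 % 27)
    h = h + (speed + e)
else:
    print(h)
speed = i - speed
speed = speed * (h + h)
h = print(29)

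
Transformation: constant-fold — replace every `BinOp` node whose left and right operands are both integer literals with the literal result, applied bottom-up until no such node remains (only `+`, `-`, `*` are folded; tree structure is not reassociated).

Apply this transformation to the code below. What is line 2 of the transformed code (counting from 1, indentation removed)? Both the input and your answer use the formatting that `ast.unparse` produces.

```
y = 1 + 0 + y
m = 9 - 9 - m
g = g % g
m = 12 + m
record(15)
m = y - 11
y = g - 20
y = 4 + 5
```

Transformed code:
y = 1 + y
m = 0 - m
g = g % g
m = 12 + m
record(15)
m = y - 11
y = g - 20
y = 9

m = 0 - m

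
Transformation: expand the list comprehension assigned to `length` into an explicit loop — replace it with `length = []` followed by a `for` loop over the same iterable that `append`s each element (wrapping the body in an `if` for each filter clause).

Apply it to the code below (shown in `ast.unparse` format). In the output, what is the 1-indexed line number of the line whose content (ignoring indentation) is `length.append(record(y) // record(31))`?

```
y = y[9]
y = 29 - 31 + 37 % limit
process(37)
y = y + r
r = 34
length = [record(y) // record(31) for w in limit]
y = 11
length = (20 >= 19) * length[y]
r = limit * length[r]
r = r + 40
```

8

Transformed code:
y = y[9]
y = 29 - 31 + 37 % limit
process(37)
y = y + r
r = 34
length = []
for w in limit:
    length.append(record(y) // record(31))
y = 11
length = (20 >= 19) * length[y]
r = limit * length[r]
r = r + 40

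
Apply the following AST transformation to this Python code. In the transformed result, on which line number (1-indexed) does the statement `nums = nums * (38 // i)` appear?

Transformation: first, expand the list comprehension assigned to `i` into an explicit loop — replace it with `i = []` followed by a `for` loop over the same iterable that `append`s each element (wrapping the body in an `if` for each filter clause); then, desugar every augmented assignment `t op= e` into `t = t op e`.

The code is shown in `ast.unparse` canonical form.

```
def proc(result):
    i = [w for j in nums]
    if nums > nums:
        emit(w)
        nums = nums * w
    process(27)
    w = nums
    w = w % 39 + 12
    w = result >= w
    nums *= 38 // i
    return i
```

12

Transformed code:
def proc(result):
    i = []
    for j in nums:
        i.append(w)
    if nums > nums:
        emit(w)
        nums = nums * w
    process(27)
    w = nums
    w = w % 39 + 12
    w = result >= w
    nums = nums * (38 // i)
    return i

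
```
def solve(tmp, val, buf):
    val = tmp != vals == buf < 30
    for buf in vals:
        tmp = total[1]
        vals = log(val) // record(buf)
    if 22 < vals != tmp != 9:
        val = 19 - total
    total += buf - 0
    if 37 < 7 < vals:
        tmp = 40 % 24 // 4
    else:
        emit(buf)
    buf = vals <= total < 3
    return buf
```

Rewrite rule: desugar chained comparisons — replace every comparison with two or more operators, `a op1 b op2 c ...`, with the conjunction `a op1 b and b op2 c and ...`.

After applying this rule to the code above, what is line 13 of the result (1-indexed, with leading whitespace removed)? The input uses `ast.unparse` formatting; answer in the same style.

Transformed code:
def solve(tmp, val, buf):
    val = tmp != vals and vals == buf and (buf < 30)
    for buf in vals:
        tmp = total[1]
        vals = log(val) // record(buf)
    if 22 < vals and vals != tmp and (tmp != 9):
        val = 19 - total
    total += buf - 0
    if 37 < 7 and 7 < vals:
        tmp = 40 % 24 // 4
    else:
        emit(buf)
    buf = vals <= total and total < 3
    return buf

buf = vals <= total and total < 3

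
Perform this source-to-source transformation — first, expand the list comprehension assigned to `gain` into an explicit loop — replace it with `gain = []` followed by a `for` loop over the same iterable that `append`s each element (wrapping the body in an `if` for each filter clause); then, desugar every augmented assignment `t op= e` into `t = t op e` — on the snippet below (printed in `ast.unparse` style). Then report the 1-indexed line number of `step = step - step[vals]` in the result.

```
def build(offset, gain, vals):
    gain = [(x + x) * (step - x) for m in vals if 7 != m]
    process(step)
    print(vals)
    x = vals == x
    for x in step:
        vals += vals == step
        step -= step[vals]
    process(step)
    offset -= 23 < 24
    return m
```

11

Transformed code:
def build(offset, gain, vals):
    gain = []
    for m in vals:
        if 7 != m:
            gain.append((x + x) * (step - x))
    process(step)
    print(vals)
    x = vals == x
    for x in step:
        vals = vals + (vals == step)
        step = step - step[vals]
    process(step)
    offset = offset - (23 < 24)
    return m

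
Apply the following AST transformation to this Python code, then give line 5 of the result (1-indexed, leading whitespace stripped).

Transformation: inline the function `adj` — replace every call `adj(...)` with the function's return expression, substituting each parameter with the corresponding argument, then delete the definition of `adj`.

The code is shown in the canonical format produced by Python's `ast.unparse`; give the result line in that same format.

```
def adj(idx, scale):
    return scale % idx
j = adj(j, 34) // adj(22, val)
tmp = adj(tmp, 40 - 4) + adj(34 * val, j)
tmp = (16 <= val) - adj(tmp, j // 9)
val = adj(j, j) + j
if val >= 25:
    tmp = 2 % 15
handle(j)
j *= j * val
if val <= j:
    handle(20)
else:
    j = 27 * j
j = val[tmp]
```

if val >= 25:

Transformed code:
j = 34 % j // (val % 22)
tmp = (40 - 4) % tmp + j % (34 * val)
tmp = (16 <= val) - j // 9 % tmp
val = j % j + j
if val >= 25:
    tmp = 2 % 15
handle(j)
j *= j * val
if val <= j:
    handle(20)
else:
    j = 27 * j
j = val[tmp]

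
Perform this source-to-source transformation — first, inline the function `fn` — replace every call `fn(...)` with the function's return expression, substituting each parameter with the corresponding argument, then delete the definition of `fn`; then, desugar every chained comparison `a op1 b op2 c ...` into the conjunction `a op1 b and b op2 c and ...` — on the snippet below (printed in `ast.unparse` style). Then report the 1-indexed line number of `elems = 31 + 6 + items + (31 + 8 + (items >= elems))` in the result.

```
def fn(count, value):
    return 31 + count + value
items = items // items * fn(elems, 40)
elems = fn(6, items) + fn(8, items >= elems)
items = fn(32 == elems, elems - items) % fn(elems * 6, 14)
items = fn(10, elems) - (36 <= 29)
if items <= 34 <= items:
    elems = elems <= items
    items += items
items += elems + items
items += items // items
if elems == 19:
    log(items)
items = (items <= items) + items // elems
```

2

Transformed code:
items = items // items * (31 + elems + 40)
elems = 31 + 6 + items + (31 + 8 + (items >= elems))
items = (31 + (32 == elems) + (elems - items)) % (31 + elems * 6 + 14)
items = 31 + 10 + elems - (36 <= 29)
if items <= 34 and 34 <= items:
    elems = elems <= items
    items += items
items += elems + items
items += items // items
if elems == 19:
    log(items)
items = (items <= items) + items // elems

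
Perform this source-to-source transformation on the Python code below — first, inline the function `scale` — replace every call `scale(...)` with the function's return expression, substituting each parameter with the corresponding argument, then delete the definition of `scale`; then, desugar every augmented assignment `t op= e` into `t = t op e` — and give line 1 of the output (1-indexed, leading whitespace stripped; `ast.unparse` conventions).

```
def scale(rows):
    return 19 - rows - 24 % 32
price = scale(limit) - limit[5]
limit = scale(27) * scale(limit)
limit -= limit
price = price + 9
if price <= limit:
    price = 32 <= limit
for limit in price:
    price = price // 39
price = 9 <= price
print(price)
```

Transformed code:
price = 19 - limit - 24 % 32 - limit[5]
limit = (19 - 27 - 24 % 32) * (19 - limit - 24 % 32)
limit = limit - limit
price = price + 9
if price <= limit:
    price = 32 <= limit
for limit in price:
    price = price // 39
price = 9 <= price
print(price)

price = 19 - limit - 24 % 32 - limit[5]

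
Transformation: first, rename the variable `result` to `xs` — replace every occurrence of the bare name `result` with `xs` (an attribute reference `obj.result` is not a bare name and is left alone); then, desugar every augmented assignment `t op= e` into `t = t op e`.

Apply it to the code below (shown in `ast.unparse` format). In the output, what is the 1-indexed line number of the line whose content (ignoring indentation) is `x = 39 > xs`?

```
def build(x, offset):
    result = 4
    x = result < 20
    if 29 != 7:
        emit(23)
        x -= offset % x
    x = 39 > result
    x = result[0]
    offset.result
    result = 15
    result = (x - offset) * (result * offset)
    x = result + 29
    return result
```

7

Transformed code:
def build(x, offset):
    xs = 4
    x = xs < 20
    if 29 != 7:
        emit(23)
        x = x - offset % x
    x = 39 > xs
    x = xs[0]
    offset.result
    xs = 15
    xs = (x - offset) * (xs * offset)
    x = xs + 29
    return xs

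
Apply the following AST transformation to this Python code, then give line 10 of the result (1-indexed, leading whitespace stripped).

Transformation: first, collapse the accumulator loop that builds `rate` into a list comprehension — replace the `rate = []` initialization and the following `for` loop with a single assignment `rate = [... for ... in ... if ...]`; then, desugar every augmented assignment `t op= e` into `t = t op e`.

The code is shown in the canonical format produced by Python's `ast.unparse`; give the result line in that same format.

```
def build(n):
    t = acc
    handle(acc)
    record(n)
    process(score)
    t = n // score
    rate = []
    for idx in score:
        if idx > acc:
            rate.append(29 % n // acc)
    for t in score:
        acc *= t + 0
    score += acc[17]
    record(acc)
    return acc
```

score = score + acc[17]

Transformed code:
def build(n):
    t = acc
    handle(acc)
    record(n)
    process(score)
    t = n // score
    rate = [29 % n // acc for idx in score if idx > acc]
    for t in score:
        acc = acc * (t + 0)
    score = score + acc[17]
    record(acc)
    return acc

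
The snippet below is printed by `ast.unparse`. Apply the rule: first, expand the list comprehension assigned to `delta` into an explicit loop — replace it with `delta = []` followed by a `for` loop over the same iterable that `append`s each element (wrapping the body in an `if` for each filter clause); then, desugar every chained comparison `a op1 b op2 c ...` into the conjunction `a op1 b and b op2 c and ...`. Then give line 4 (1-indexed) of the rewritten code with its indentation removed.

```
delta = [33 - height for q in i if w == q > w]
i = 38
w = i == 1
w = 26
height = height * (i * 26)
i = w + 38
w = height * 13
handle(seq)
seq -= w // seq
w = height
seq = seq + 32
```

delta.append(33 - height)

Transformed code:
delta = []
for q in i:
    if w == q and q > w:
        delta.append(33 - height)
i = 38
w = i == 1
w = 26
height = height * (i * 26)
i = w + 38
w = height * 13
handle(seq)
seq -= w // seq
w = height
seq = seq + 32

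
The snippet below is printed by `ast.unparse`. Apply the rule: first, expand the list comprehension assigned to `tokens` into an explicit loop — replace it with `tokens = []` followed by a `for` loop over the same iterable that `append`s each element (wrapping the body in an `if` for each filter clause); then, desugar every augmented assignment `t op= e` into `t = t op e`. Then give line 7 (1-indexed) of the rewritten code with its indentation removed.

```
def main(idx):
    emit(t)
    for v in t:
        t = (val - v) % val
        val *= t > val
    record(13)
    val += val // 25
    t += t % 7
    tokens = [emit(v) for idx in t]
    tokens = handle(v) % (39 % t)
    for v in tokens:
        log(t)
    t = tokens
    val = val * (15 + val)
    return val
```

Transformed code:
def main(idx):
    emit(t)
    for v in t:
        t = (val - v) % val
        val = val * (t > val)
    record(13)
    val = val + val // 25
    t = t + t % 7
    tokens = []
    for idx in t:
        tokens.append(emit(v))
    tokens = handle(v) % (39 % t)
    for v in tokens:
        log(t)
    t = tokens
    val = val * (15 + val)
    return val

val = val + val // 25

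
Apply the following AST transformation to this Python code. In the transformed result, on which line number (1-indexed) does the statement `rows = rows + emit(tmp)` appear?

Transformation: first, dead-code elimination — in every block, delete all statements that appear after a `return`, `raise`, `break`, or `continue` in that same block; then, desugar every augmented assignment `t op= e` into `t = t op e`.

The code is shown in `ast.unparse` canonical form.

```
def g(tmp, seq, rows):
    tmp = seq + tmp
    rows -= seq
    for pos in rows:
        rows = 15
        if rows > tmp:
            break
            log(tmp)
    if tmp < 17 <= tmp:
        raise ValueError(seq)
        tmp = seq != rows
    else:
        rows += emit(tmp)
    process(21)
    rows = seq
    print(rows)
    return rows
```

Transformed code:
def g(tmp, seq, rows):
    tmp = seq + tmp
    rows = rows - seq
    for pos in rows:
        rows = 15
        if rows > tmp:
            break
    if tmp < 17 <= tmp:
        raise ValueError(seq)
    else:
        rows = rows + emit(tmp)
    process(21)
    rows = seq
    print(rows)
    return rows

11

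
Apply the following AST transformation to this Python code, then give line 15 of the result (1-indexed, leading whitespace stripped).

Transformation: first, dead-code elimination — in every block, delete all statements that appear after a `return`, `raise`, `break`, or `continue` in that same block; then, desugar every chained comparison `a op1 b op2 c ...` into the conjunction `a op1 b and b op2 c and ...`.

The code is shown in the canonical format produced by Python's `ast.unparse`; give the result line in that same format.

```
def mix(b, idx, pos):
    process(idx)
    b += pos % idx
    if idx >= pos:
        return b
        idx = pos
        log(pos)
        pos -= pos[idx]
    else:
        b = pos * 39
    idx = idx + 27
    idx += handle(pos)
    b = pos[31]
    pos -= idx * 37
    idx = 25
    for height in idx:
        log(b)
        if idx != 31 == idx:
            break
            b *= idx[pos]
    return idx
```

Transformed code:
def mix(b, idx, pos):
    process(idx)
    b += pos % idx
    if idx >= pos:
        return b
    else:
        b = pos * 39
    idx = idx + 27
    idx += handle(pos)
    b = pos[31]
    pos -= idx * 37
    idx = 25
    for height in idx:
        log(b)
        if idx != 31 and 31 == idx:
            break
    return idx

if idx != 31 and 31 == idx:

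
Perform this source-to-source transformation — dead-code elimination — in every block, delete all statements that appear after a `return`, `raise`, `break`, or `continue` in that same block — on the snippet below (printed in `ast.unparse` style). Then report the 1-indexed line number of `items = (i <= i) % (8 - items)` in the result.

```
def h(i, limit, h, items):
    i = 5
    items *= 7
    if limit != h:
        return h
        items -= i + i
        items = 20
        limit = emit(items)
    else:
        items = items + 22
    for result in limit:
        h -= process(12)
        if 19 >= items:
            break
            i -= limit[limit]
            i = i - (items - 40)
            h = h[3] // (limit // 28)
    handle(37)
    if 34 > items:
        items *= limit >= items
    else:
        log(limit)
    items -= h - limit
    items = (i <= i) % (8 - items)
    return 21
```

18

Transformed code:
def h(i, limit, h, items):
    i = 5
    items *= 7
    if limit != h:
        return h
    else:
        items = items + 22
    for result in limit:
        h -= process(12)
        if 19 >= items:
            break
    handle(37)
    if 34 > items:
        items *= limit >= items
    else:
        log(limit)
    items -= h - limit
    items = (i <= i) % (8 - items)
    return 21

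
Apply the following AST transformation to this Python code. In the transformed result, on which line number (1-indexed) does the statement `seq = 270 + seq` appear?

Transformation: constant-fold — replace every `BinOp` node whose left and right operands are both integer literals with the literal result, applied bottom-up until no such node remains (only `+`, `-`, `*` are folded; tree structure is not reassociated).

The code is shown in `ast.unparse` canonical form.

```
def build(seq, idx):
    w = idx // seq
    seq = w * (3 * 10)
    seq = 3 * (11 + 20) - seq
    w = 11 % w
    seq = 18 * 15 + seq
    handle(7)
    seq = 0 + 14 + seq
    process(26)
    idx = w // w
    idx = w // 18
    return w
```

6

Transformed code:
def build(seq, idx):
    w = idx // seq
    seq = w * 30
    seq = 93 - seq
    w = 11 % w
    seq = 270 + seq
    handle(7)
    seq = 14 + seq
    process(26)
    idx = w // w
    idx = w // 18
    return w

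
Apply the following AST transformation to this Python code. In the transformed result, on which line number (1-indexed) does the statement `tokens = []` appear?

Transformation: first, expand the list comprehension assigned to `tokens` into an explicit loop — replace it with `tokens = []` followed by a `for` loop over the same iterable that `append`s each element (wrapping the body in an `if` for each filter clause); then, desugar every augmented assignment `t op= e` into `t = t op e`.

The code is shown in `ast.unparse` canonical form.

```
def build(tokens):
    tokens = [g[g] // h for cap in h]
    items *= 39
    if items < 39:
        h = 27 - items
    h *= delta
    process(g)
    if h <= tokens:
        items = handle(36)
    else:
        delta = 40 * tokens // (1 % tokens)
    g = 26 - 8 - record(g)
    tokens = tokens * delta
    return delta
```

2

Transformed code:
def build(tokens):
    tokens = []
    for cap in h:
        tokens.append(g[g] // h)
    items = items * 39
    if items < 39:
        h = 27 - items
    h = h * delta
    process(g)
    if h <= tokens:
        items = handle(36)
    else:
        delta = 40 * tokens // (1 % tokens)
    g = 26 - 8 - record(g)
    tokens = tokens * delta
    return delta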